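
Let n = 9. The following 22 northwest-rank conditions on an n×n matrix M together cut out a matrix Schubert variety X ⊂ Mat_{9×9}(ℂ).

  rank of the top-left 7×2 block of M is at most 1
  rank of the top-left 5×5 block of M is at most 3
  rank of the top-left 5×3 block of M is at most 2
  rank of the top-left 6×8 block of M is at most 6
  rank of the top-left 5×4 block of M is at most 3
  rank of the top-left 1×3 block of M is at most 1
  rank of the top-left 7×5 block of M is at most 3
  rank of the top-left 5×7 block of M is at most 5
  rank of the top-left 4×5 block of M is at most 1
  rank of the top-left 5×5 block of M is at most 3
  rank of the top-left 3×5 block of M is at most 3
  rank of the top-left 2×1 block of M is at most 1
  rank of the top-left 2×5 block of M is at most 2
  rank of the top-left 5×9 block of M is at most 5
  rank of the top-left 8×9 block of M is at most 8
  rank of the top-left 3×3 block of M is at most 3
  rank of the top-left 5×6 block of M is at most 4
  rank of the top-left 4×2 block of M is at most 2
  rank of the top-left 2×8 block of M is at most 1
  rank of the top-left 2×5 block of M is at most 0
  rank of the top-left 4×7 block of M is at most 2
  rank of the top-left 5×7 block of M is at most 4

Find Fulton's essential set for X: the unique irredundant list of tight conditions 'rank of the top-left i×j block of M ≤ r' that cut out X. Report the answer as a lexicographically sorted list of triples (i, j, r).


Recovering R(i,j) via the rank-extension bound from the 22 conditions:

  i=1: 0, 0, 0, 0, 0, 1, 1, 1, 1
  i=2: 0, 0, 0, 0, 0, 1, 1, 1, 2
  i=3: 1, 1, 1, 1, 1, 2, 2, 2, 3
  i=4: 1, 1, 1, 1, 1, 2, 2, 3, 4
  i=5: 1, 1, 2, 2, 2, 3, 3, 4, 5
  i=6: 1, 1, 2, 3, 3, 4, 4, 5, 6
  i=7: 1, 1, 2, 3, 3, 4, 5, 6, 7
  i=8: 1, 2, 3, 4, 4, 5, 6, 7, 8
  i=9: 1, 2, 3, 4, 5, 6, 7, 8, 9

hence w(1..9) = (6, 9, 1, 8, 3, 4, 7, 2, 5).

D(w) has 21 cells with 6 SE-corners; essential set:

[(2, 5, 0), (2, 8, 1), (4, 5, 1), (4, 7, 2), (7, 2, 1), (7, 5, 3)]


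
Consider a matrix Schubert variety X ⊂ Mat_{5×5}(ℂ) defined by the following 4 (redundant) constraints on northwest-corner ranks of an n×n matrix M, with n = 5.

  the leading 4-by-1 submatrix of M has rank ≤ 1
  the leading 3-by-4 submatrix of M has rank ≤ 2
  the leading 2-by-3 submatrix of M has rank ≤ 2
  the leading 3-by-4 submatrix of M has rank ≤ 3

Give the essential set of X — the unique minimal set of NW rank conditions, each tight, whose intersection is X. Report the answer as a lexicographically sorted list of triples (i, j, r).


Reconstructing r_w from the 4 given conditions:

  R[1]: 1, 1, 1, 1, 1
  R[2]: 1, 2, 2, 2, 2
  R[3]: 1, 2, 2, 2, 3
  R[4]: 1, 2, 3, 3, 4
  R[5]: 1, 2, 3, 4, 5

second differences of R give the permutation w = (1, 2, 5, 3, 4).

|D(w)|=2, |Ess(w)|=1:

[(3, 4, 2)]


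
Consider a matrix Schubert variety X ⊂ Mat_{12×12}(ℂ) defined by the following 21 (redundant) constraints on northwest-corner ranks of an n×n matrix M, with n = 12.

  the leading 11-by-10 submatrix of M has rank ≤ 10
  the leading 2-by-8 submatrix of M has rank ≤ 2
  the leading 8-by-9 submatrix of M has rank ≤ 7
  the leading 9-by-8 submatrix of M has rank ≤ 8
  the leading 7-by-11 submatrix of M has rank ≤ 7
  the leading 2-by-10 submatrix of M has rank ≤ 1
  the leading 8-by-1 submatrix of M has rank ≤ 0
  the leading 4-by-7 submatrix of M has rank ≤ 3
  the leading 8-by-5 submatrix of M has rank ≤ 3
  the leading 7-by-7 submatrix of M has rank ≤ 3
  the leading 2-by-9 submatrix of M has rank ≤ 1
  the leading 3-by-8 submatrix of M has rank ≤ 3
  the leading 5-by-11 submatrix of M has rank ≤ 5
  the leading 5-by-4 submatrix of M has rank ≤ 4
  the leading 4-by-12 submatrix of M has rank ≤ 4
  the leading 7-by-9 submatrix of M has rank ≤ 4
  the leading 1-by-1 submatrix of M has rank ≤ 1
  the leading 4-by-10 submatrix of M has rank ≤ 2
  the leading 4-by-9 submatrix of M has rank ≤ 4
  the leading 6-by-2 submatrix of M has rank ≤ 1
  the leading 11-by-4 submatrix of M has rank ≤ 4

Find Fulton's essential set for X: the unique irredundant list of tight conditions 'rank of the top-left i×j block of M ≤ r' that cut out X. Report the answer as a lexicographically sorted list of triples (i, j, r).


The tightest implied rank at each (i,j), from the 21 conditions:

  R[1]: 0  1  1  1  1  1  1  1  1  1  1  1
  R[2]: 0  1  1  1  1  1  1  1  1  1  2  2
  R[3]: 0  1  2  2  2  2  2  2  2  2  3  3
  R[4]: 0  1  2  2  2  2  2  2  2  2  3  4
  R[5]: 0  1  2  3  3  3  3  3  3  3  4  5
  R[6]: 0  1  2  3  3  3  3  4  4  4  5  6
  R[7]: 0  1  2  3  3  3  3  4  4  5  6  7
  R[8]: 0  1  2  3  3  4  4  5  5  6  7  8
  R[9]: 1  2  3  4  4  5  5  6  6  7  8  9
  R[10]: 1  2  3  4  5  6  6  7  7  8  9  10
  R[11]: 1  2  3  4  5  6  7  8  8  9  10  11
  R[12]: 1  2  3  4  5  6  7  8  9  10  11  12

reading off 1-entries of Δ²R: w = (2, 11, 3, 12, 4, 8, 10, 6, 1, 5, 7, 9).

ℓ(w)=31; the 6 essential cells (i,j,r):

[(2, 10, 1), (4, 10, 2), (7, 7, 3), (7, 9, 4), (8, 1, 0), (8, 5, 3)]


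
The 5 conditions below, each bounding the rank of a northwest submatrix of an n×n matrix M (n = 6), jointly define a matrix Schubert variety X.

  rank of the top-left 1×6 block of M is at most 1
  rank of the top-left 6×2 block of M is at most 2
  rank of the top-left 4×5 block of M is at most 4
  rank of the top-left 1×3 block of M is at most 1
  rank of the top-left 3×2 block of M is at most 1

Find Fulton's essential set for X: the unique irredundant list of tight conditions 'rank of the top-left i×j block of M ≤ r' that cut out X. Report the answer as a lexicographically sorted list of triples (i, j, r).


Rank table r_w(6×6) implied by the 5 constraints:

  R[1]: 1 1 1 1 1 1
  R[2]: 1 1 2 2 2 2
  R[3]: 1 1 2 3 3 3
  R[4]: 1 2 3 4 4 4
  R[5]: 1 2 3 4 5 5
  R[6]: 1 2 3 4 5 6

reading off 1-entries of Δ²R: w = (1, 3, 4, 2, 5, 6).

1 SE-corner of the 2-cell Rothe diagram gives Ess(w):

[(3, 2, 1)]


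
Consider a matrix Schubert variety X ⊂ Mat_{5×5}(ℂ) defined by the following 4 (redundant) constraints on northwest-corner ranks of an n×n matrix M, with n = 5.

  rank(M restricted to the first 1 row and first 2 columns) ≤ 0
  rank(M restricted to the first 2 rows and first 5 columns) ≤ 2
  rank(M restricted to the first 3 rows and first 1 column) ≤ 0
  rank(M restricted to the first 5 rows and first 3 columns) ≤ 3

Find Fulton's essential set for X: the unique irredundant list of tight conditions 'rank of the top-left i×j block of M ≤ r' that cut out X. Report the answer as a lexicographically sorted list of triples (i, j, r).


Propagating the 4 rank bounds to every northwest block:

  i=1: 0, 0, 1, 1, 1
  i=2: 0, 1, 2, 2, 2
  i=3: 0, 1, 2, 3, 3
  i=4: 1, 2, 3, 4, 4
  i=5: 1, 2, 3, 4, 5

the unique w with this rank table is (3, 2, 4, 1, 5).

D(w) has 4 cells with 2 SE-corners; essential set:

[(1, 2, 0), (3, 1, 0)]


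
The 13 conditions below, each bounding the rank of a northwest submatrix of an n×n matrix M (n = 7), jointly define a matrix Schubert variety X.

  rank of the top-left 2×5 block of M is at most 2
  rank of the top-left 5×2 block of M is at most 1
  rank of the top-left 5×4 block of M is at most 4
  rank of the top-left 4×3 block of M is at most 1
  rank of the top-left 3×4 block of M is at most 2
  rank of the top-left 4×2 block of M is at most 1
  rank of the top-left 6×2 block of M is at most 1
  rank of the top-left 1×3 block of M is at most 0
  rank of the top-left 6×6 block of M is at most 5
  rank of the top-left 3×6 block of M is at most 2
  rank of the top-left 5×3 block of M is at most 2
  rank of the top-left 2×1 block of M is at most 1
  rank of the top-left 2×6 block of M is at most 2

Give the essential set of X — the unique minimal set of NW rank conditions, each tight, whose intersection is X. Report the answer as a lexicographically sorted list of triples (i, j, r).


Rank table r_w(7×7) implied by the 13 constraints:

  i=1: 0  0  0  1  1  1  1
  i=2: 1  1  1  2  2  2  2
  i=3: 1  1  1  2  2  2  3
  i=4: 1  1  1  2  3  3  4
  i=5: 1  1  2  3  4  4  5
  i=6: 1  1  2  3  4  5  6
  i=7: 1  2  3  4  5  6  7

hence w(1..7) = (4, 1, 7, 5, 3, 6, 2).

Rothe diagram D(w) (11 cells), 4 SE-corners (essential conditions):

[(1, 3, 0), (3, 6, 2), (4, 3, 1), (6, 2, 1)]


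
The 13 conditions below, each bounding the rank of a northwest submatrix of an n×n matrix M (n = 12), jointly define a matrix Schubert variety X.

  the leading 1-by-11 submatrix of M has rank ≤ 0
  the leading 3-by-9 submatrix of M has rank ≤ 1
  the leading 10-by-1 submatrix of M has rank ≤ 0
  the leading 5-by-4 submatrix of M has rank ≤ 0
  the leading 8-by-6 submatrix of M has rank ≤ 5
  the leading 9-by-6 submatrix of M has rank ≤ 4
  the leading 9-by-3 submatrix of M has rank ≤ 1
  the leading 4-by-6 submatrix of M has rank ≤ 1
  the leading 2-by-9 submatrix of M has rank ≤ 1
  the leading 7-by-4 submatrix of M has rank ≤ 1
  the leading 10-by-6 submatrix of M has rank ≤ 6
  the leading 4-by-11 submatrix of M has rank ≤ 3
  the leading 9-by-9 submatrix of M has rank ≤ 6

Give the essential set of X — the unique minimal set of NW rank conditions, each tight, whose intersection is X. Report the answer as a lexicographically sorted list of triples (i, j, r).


Propagating the 13 rank bounds to every northwest block:

  i=1: 0 | 0 | 0 | 0 | 0 | 0 | 0 | 0 | 0 | 0 | 0 | 1
  i=2: 0 | 0 | 0 | 0 | 1 | 1 | 1 | 1 | 1 | 1 | 1 | 2
  i=3: 0 | 0 | 0 | 0 | 1 | 1 | 1 | 1 | 1 | 2 | 2 | 3
  i=4: 0 | 0 | 0 | 0 | 1 | 1 | 2 | 2 | 2 | 3 | 3 | 4
  i=5: 0 | 0 | 0 | 0 | 1 | 2 | 3 | 3 | 3 | 4 | 4 | 5
  i=6: 0 | 1 | 1 | 1 | 2 | 3 | 4 | 4 | 4 | 5 | 5 | 6
  i=7: 0 | 1 | 1 | 1 | 2 | 3 | 4 | 5 | 5 | 6 | 6 | 7
  i=8: 0 | 1 | 1 | 2 | 3 | 4 | 5 | 6 | 6 | 7 | 7 | 8
  i=9: 0 | 1 | 1 | 2 | 3 | 4 | 5 | 6 | 6 | 7 | 8 | 9
  i=10: 0 | 1 | 2 | 3 | 4 | 5 | 6 | 7 | 7 | 8 | 9 | 10
  i=11: 1 | 2 | 3 | 4 | 5 | 6 | 7 | 8 | 8 | 9 | 10 | 11
  i=12: 1 | 2 | 3 | 4 | 5 | 6 | 7 | 8 | 9 | 10 | 11 | 12

reading off 1-entries of Δ²R: w = (12, 5, 10, 7, 6, 2, 8, 4, 11, 3, 1, 9).

Fulton essential set (8 of the 42 Rothe cells):

[(1, 11, 0), (3, 9, 1), (4, 6, 1), (5, 4, 0), (7, 4, 1), (9, 3, 1), (9, 9, 6), (10, 1, 0)]


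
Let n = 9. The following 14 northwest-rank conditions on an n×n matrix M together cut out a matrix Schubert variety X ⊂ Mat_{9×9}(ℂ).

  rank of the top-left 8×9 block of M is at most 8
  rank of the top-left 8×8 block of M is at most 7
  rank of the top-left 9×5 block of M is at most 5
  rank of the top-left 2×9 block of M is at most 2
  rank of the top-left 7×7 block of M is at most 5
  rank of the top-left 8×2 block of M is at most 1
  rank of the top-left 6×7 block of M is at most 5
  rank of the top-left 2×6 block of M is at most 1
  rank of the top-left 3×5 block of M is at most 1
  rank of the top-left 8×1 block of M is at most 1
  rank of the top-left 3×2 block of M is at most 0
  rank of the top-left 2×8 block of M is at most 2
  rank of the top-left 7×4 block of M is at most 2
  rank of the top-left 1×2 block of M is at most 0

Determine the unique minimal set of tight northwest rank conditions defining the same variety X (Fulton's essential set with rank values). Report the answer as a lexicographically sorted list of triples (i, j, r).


Computing R[i][j] = min implied NW-rank bound (n=9, 14 conditions):

  0 | 0 | 1 | 1 | 1 | 1 | 1 | 1 | 1
  0 | 0 | 1 | 1 | 1 | 1 | 2 | 2 | 2
  0 | 0 | 1 | 1 | 1 | 2 | 3 | 3 | 3
  1 | 1 | 2 | 2 | 2 | 3 | 4 | 4 | 4
  1 | 1 | 2 | 2 | 3 | 4 | 5 | 5 | 5
  1 | 1 | 2 | 2 | 3 | 4 | 5 | 6 | 6
  1 | 1 | 2 | 2 | 3 | 4 | 5 | 6 | 7
  1 | 1 | 2 | 3 | 4 | 5 | 6 | 7 | 8
  1 | 2 | 3 | 4 | 5 | 6 | 7 | 8 | 9

giving w = (3, 7, 6, 1, 5, 8, 9, 4, 2) via Δ²R.

Rothe diagram D(w) (18 cells), 5 SE-corners (essential conditions):

[(2, 6, 1), (3, 2, 0), (3, 5, 1), (7, 4, 2), (8, 2, 1)]


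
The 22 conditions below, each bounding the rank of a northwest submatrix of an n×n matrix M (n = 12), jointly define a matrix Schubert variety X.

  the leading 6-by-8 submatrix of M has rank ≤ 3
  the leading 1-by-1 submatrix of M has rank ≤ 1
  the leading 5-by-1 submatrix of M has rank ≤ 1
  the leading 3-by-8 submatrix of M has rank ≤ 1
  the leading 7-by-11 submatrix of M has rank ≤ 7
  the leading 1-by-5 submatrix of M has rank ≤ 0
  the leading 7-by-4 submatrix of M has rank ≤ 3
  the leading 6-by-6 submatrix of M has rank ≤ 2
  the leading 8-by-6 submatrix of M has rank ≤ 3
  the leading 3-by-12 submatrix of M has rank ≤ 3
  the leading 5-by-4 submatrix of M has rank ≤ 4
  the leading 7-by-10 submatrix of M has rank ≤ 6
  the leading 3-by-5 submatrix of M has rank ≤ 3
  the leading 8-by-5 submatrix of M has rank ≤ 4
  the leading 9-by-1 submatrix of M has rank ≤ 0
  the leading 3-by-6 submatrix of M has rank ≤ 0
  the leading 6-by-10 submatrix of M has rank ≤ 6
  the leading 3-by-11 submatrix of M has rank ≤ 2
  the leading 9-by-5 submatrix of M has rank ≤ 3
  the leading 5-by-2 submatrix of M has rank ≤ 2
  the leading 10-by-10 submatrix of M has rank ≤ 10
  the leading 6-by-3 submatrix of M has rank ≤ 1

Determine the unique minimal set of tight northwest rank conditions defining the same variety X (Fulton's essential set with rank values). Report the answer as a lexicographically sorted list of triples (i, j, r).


The tightest implied rank at each (i,j), from the 22 conditions:

  R[1]: 0 | 0 | 0 | 0 | 0 | 0 | 1 | 1 | 1 | 1 | 1 | 1
  R[2]: 0 | 0 | 0 | 0 | 0 | 0 | 1 | 1 | 2 | 2 | 2 | 2
  R[3]: 0 | 0 | 0 | 0 | 0 | 0 | 1 | 1 | 2 | 2 | 2 | 3
  R[4]: 0 | 1 | 1 | 1 | 1 | 1 | 2 | 2 | 3 | 3 | 3 | 4
  R[5]: 0 | 1 | 1 | 2 | 2 | 2 | 3 | 3 | 4 | 4 | 4 | 5
  R[6]: 0 | 1 | 1 | 2 | 2 | 2 | 3 | 3 | 4 | 5 | 5 | 6
  R[7]: 0 | 1 | 2 | 3 | 3 | 3 | 4 | 4 | 5 | 6 | 6 | 7
  R[8]: 0 | 1 | 2 | 3 | 3 | 3 | 4 | 5 | 6 | 7 | 7 | 8
  R[9]: 0 | 1 | 2 | 3 | 3 | 4 | 5 | 6 | 7 | 8 | 8 | 9
  R[10]: 1 | 2 | 3 | 4 | 4 | 5 | 6 | 7 | 8 | 9 | 9 | 10
  R[11]: 1 | 2 | 3 | 4 | 5 | 6 | 7 | 8 | 9 | 10 | 10 | 11
  R[12]: 1 | 2 | 3 | 4 | 5 | 6 | 7 | 8 | 9 | 10 | 11 | 12

hence w(1..12) = (7, 9, 12, 2, 4, 10, 3, 8, 6, 1, 5, 11).

Rothe diagram D(w) (36 cells), 9 SE-corners (essential conditions):

[(3, 6, 0), (3, 8, 1), (3, 11, 2), (6, 3, 1), (6, 6, 2), (6, 8, 3), (8, 6, 3), (9, 1, 0), (9, 5, 3)]


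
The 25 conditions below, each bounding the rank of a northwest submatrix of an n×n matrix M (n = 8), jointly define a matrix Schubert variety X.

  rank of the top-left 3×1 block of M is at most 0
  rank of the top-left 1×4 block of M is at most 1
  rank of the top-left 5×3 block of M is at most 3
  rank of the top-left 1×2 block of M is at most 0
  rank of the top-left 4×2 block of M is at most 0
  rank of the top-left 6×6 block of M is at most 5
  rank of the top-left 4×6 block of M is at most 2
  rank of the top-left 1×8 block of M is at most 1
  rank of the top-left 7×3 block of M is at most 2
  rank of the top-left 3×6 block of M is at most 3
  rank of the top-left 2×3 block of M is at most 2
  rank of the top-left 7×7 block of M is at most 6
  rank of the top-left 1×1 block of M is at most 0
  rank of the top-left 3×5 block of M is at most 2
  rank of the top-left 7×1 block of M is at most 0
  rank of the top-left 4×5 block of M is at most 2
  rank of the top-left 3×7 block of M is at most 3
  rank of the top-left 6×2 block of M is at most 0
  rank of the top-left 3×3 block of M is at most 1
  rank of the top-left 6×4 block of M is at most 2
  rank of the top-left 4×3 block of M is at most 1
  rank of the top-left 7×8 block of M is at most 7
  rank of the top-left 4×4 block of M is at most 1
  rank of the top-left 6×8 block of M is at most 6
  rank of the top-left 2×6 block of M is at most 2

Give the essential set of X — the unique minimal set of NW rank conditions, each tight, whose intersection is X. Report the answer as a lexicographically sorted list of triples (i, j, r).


The tightest implied rank at each (i,j), from the 25 conditions:

  i=1: 0 0 1 1 1 1 1 1
  i=2: 0 0 1 1 2 2 2 2
  i=3: 0 0 1 1 2 2 3 3
  i=4: 0 0 1 1 2 2 3 4
  i=5: 0 0 1 2 3 3 4 5
  i=6: 0 0 1 2 3 4 5 6
  i=7: 0 1 2 3 4 5 6 7
  i=8: 1 2 3 4 5 6 7 8

giving w = (3, 5, 7, 8, 4, 6, 2, 1) via Δ²R.

Fulton essential set (4 of the 18 Rothe cells):

[(4, 4, 1), (4, 6, 2), (6, 2, 0), (7, 1, 0)]


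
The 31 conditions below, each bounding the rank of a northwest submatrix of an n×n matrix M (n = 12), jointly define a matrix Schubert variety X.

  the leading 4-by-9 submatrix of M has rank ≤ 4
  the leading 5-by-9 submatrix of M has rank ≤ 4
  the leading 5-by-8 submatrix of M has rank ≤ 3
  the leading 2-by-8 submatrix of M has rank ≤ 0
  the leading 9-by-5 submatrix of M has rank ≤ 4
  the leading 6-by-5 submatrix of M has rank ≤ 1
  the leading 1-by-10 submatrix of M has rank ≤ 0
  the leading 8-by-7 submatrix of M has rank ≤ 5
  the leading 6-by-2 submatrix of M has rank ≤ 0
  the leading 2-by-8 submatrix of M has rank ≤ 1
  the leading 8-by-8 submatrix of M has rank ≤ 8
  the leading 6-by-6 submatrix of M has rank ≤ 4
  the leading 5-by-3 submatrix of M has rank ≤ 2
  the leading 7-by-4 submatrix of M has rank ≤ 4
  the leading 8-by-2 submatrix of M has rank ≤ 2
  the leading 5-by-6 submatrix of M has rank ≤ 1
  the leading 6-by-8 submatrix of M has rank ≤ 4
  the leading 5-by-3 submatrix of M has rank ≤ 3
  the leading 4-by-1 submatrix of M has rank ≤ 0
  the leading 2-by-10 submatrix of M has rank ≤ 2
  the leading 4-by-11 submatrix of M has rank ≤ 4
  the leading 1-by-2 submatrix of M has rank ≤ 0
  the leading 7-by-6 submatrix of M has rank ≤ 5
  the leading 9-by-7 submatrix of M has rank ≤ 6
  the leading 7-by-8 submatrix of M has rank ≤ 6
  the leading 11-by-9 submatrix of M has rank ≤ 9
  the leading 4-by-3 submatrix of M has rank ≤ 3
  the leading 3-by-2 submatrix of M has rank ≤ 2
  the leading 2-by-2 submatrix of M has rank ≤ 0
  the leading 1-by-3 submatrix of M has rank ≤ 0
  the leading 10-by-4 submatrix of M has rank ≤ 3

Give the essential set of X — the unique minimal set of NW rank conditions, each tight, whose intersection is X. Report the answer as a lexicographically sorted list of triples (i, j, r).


Rank table r_w(12×12) implied by the 31 constraints:

  i=1: 0 0 0 0 0 0 0 0 0 0 1 1
  i=2: 0 0 0 0 0 0 0 0 1 1 2 2
  i=3: 0 0 1 1 1 1 1 1 2 2 3 3
  i=4: 0 0 1 1 1 1 2 2 3 3 4 4
  i=5: 0 0 1 1 1 1 2 3 4 4 5 5
  i=6: 0 0 1 1 1 2 3 4 5 5 6 6
  i=7: 1 1 2 2 2 3 4 5 6 6 7 7
  i=8: 1 2 3 3 3 4 5 6 7 7 8 8
  i=9: 1 2 3 3 4 5 6 7 8 8 9 9
  i=10: 1 2 3 3 4 5 6 7 8 9 10 10
  i=11: 1 2 3 4 5 6 7 8 9 10 11 11
  i=12: 1 2 3 4 5 6 7 8 9 10 11 12

hence w(1..12) = (11, 9, 3, 7, 8, 6, 1, 2, 5, 10, 4, 12).

D(w) has 36 cells with 6 SE-corners; essential set:

[(1, 10, 0), (2, 8, 0), (5, 6, 1), (6, 2, 0), (6, 5, 1), (10, 4, 3)]


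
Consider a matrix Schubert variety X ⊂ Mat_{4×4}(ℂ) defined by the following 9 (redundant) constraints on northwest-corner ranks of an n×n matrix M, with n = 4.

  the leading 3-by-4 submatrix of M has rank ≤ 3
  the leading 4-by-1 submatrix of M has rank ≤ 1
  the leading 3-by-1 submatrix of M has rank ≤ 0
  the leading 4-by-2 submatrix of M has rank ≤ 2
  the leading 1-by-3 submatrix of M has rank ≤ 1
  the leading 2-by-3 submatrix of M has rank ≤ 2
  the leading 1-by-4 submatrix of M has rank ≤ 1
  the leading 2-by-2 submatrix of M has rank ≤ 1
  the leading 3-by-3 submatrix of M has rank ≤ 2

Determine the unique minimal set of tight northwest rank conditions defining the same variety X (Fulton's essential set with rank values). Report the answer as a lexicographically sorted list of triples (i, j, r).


Computing R[i][j] = min implied NW-rank bound (n=4, 9 conditions):

  i=1: 0 | 1 | 1 | 1
  i=2: 0 | 1 | 2 | 2
  i=3: 0 | 1 | 2 | 3
  i=4: 1 | 2 | 3 | 4

giving w = (2, 3, 4, 1) via Δ²R.

Rothe diagram D(w) (3 cells), 1 SE-corner (essential condition):

[(3, 1, 0)]


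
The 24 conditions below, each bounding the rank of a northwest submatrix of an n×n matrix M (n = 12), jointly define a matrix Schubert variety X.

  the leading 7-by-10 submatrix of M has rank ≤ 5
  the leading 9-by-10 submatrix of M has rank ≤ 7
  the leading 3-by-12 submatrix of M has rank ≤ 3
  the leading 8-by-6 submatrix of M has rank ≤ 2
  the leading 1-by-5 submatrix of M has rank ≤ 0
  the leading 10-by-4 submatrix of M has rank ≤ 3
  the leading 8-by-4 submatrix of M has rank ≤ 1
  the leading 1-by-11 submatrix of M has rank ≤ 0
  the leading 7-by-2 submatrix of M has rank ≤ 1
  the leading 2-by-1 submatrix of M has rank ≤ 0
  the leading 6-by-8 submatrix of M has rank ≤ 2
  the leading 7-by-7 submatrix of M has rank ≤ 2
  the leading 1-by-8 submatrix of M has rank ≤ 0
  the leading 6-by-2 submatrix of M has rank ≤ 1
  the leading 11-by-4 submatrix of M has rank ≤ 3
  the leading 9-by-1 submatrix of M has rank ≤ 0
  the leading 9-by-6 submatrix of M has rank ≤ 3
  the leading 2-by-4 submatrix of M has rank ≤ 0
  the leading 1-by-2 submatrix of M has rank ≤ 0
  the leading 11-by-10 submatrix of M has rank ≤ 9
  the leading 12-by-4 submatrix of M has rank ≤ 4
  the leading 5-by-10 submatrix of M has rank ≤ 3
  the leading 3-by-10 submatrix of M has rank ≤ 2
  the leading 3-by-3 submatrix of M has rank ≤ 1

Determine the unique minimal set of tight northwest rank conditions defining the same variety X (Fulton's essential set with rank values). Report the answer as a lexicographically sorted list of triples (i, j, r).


Propagating the 24 rank bounds to every northwest block:

  i=1: 0 | 0 | 0 | 0 | 0 | 0 | 0 | 0 | 0 | 0 | 0 | 1
  i=2: 0 | 0 | 0 | 0 | 1 | 1 | 1 | 1 | 1 | 1 | 1 | 2
  i=3: 0 | 1 | 1 | 1 | 2 | 2 | 2 | 2 | 2 | 2 | 2 | 3
  i=4: 0 | 1 | 1 | 1 | 2 | 2 | 2 | 2 | 3 | 3 | 3 | 4
  i=5: 0 | 1 | 1 | 1 | 2 | 2 | 2 | 2 | 3 | 3 | 4 | 5
  i=6: 0 | 1 | 1 | 1 | 2 | 2 | 2 | 2 | 3 | 4 | 5 | 6
  i=7: 0 | 1 | 1 | 1 | 2 | 2 | 2 | 3 | 4 | 5 | 6 | 7
  i=8: 0 | 1 | 1 | 1 | 2 | 2 | 3 | 4 | 5 | 6 | 7 | 8
  i=9: 0 | 1 | 2 | 2 | 3 | 3 | 4 | 5 | 6 | 7 | 8 | 9
  i=10: 1 | 2 | 3 | 3 | 4 | 4 | 5 | 6 | 7 | 8 | 9 | 10
  i=11: 1 | 2 | 3 | 3 | 4 | 5 | 6 | 7 | 8 | 9 | 10 | 11
  i=12: 1 | 2 | 3 | 4 | 5 | 6 | 7 | 8 | 9 | 10 | 11 | 12

giving w = (12, 5, 2, 9, 11, 10, 8, 7, 3, 1, 6, 4) via Δ²R.

D(w) has 46 cells with 9 SE-corners; essential set:

[(1, 11, 0), (2, 4, 0), (5, 10, 3), (6, 8, 2), (7, 7, 2), (8, 4, 1), (8, 6, 2), (9, 1, 0), (11, 4, 3)]


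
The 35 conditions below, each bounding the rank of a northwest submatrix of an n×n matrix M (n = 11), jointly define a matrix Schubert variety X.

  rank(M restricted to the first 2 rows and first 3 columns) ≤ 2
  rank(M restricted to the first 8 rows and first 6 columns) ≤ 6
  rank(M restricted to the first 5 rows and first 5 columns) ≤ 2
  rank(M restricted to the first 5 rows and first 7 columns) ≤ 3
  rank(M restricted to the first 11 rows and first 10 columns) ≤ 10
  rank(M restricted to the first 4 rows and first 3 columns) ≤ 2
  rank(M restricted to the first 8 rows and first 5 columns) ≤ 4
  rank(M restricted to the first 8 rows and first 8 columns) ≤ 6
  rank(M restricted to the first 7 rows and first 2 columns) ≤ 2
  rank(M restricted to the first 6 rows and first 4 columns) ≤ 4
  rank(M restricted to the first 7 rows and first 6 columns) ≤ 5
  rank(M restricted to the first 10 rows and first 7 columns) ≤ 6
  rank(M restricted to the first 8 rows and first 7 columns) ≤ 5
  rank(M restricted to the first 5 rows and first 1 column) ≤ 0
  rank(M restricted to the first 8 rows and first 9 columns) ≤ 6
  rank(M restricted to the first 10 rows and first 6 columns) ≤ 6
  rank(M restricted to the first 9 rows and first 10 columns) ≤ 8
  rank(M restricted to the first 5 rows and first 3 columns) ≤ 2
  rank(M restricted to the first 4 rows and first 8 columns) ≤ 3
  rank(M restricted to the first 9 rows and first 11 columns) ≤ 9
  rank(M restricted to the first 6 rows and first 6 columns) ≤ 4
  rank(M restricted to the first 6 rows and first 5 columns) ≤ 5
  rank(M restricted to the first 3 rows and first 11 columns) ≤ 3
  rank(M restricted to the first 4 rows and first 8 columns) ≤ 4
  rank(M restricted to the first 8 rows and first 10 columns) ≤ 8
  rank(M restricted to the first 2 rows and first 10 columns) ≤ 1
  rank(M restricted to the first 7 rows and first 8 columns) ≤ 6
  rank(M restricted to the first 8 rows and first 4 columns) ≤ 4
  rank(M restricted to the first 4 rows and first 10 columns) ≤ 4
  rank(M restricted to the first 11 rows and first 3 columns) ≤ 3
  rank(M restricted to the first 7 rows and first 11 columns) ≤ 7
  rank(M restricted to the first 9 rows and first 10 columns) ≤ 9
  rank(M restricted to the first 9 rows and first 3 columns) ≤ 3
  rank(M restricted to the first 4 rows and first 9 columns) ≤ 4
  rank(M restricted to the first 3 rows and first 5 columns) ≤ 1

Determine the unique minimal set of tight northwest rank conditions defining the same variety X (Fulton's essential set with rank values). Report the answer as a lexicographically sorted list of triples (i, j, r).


The tightest implied rank at each (i,j), from the 35 conditions:

  row 1: 0 1 1 1 1 1 1 1 1 1 1
  row 2: 0 1 1 1 1 1 1 1 1 1 2
  row 3: 0 1 1 1 1 2 2 2 2 2 3
  row 4: 0 1 2 2 2 3 3 3 3 3 4
  row 5: 0 1 2 2 2 3 3 4 4 4 5
  row 6: 1 2 3 3 3 4 4 5 5 5 6
  row 7: 1 2 3 4 4 5 5 6 6 6 7
  row 8: 1 2 3 4 4 5 5 6 6 7 8
  row 9: 1 2 3 4 5 6 6 7 7 8 9
  row 10: 1 2 3 4 5 6 6 7 8 9 10
  row 11: 1 2 3 4 5 6 7 8 9 10 11

the unique w with this rank table is (2, 11, 6, 3, 8, 1, 4, 10, 5, 9, 7).

Fulton essential set (9 of the 23 Rothe cells):

[(2, 10, 1), (3, 5, 1), (5, 1, 0), (5, 5, 2), (5, 7, 3), (8, 5, 4), (8, 7, 5), (8, 9, 6), (10, 7, 6)]


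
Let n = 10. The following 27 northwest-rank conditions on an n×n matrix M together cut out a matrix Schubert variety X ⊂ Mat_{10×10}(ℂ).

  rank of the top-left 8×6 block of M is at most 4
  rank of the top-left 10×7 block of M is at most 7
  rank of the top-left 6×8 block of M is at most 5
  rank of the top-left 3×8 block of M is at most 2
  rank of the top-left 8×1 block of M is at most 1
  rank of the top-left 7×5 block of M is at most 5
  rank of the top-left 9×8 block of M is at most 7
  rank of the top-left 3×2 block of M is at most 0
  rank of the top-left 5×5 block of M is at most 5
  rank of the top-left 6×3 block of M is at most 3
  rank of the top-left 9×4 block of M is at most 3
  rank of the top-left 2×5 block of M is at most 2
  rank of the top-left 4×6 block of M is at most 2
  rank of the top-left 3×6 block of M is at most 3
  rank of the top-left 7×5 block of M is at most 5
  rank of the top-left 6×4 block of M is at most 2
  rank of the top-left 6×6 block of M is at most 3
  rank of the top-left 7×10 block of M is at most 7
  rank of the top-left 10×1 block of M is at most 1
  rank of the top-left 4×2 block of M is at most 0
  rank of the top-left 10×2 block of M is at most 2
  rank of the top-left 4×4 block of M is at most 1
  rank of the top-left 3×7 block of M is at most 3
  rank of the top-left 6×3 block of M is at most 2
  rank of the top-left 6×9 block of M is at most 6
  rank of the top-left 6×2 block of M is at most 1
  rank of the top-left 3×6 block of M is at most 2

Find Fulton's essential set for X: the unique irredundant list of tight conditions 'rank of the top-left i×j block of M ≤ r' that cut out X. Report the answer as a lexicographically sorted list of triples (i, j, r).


Computing R[i][j] = min implied NW-rank bound (n=10, 27 conditions):

  R[1]: 0 0 1 1 1 1 1 1 1 1
  R[2]: 0 0 1 1 2 2 2 2 2 2
  R[3]: 0 0 1 1 2 2 2 2 3 3
  R[4]: 0 0 1 1 2 2 3 3 4 4
  R[5]: 1 1 2 2 3 3 4 4 5 5
  R[6]: 1 1 2 2 3 3 4 5 6 6
  R[7]: 1 2 3 3 4 4 5 6 7 7
  R[8]: 1 2 3 3 4 4 5 6 7 8
  R[9]: 1 2 3 3 4 5 6 7 8 9
  R[10]: 1 2 3 4 5 6 7 8 9 10

second differences of R give the permutation w = (3, 5, 9, 7, 1, 8, 2, 10, 6, 4).

ℓ(w)=21; the 9 essential cells (i,j,r):

[(3, 8, 2), (4, 2, 0), (4, 4, 1), (4, 6, 2), (6, 2, 1), (6, 4, 2), (6, 6, 3), (8, 6, 4), (9, 4, 3)]


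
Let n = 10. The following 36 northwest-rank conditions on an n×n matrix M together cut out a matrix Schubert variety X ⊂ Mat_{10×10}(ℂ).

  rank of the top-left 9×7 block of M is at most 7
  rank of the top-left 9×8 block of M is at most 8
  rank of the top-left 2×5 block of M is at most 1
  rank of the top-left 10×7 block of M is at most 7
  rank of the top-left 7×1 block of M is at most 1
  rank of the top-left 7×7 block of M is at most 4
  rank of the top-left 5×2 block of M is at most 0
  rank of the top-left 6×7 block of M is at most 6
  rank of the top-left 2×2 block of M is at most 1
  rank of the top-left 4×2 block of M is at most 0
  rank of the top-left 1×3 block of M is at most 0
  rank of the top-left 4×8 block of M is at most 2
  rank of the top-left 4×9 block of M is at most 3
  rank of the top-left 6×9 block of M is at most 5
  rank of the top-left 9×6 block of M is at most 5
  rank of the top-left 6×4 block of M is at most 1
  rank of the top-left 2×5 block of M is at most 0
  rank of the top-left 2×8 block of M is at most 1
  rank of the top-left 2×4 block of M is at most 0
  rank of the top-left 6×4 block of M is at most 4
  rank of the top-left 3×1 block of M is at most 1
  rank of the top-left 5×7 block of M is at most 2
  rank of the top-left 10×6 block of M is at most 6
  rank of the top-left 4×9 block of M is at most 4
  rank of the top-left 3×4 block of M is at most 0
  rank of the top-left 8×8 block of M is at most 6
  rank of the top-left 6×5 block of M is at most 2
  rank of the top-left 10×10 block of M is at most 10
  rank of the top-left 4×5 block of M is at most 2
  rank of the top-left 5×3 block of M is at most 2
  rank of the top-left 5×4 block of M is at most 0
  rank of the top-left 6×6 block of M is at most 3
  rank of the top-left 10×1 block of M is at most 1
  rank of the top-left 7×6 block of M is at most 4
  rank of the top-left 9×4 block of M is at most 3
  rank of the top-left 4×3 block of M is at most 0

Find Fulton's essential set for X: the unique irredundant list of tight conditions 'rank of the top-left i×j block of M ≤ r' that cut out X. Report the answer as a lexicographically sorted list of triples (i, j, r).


Reconstructing r_w from the 36 given conditions:

  row 1: 0 0 0 0 0 1 1 1 1 1
  row 2: 0 0 0 0 0 1 1 1 2 2
  row 3: 0 0 0 0 1 2 2 2 3 3
  row 4: 0 0 0 0 1 2 2 2 3 4
  row 5: 0 0 0 0 1 2 2 3 4 5
  row 6: 1 1 1 1 2 3 3 4 5 6
  row 7: 1 2 2 2 3 4 4 5 6 7
  row 8: 1 2 3 3 4 5 5 6 7 8
  row 9: 1 2 3 3 4 5 6 7 8 9
  row 10: 1 2 3 4 5 6 7 8 9 10

so w = (6, 9, 5, 10, 8, 1, 2, 3, 7, 4).

6 SE-corners of the 28-cell Rothe diagram give Ess(w):

[(2, 5, 0), (2, 8, 1), (4, 8, 2), (5, 4, 0), (5, 7, 2), (9, 4, 3)]


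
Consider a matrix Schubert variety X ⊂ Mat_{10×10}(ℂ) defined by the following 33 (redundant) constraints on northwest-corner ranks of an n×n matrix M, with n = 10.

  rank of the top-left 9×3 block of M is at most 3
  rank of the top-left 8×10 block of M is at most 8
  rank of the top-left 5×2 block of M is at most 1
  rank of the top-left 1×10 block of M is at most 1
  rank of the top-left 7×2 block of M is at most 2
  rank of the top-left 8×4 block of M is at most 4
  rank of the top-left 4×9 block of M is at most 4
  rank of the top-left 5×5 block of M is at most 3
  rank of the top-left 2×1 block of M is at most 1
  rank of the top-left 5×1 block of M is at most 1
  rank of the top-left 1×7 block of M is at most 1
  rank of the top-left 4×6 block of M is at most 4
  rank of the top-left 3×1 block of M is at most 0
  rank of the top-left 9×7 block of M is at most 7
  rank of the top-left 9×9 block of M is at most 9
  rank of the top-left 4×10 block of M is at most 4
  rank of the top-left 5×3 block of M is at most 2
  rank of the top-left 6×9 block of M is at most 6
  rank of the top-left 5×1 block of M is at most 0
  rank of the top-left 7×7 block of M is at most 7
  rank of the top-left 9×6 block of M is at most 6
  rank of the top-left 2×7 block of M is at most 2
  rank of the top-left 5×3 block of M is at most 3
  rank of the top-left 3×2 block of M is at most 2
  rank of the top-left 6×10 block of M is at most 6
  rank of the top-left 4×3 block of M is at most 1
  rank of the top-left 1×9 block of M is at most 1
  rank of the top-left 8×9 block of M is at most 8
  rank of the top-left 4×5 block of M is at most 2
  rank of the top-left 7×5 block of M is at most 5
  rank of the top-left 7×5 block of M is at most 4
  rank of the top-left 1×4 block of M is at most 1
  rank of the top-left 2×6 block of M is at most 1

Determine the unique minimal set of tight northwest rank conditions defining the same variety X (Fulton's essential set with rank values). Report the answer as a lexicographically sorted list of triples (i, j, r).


Rank table r_w(10×10) implied by the 33 constraints:

  R[1]: 0 1 1 1 1 1 1 1 1 1
  R[2]: 0 1 1 1 1 1 2 2 2 2
  R[3]: 0 1 1 2 2 2 3 3 3 3
  R[4]: 0 1 1 2 2 3 4 4 4 4
  R[5]: 0 1 2 3 3 4 5 5 5 5
  R[6]: 1 2 3 4 4 5 6 6 6 6
  R[7]: 1 2 3 4 4 5 6 7 7 7
  R[8]: 1 2 3 4 5 6 7 8 8 8
  R[9]: 1 2 3 4 5 6 7 8 9 9
  R[10]: 1 2 3 4 5 6 7 8 9 10

hence w(1..10) = (2, 7, 4, 6, 3, 1, 8, 5, 9, 10).

5 SE-corners of the 13-cell Rothe diagram give Ess(w):

[(2, 6, 1), (4, 3, 1), (4, 5, 2), (5, 1, 0), (7, 5, 4)]


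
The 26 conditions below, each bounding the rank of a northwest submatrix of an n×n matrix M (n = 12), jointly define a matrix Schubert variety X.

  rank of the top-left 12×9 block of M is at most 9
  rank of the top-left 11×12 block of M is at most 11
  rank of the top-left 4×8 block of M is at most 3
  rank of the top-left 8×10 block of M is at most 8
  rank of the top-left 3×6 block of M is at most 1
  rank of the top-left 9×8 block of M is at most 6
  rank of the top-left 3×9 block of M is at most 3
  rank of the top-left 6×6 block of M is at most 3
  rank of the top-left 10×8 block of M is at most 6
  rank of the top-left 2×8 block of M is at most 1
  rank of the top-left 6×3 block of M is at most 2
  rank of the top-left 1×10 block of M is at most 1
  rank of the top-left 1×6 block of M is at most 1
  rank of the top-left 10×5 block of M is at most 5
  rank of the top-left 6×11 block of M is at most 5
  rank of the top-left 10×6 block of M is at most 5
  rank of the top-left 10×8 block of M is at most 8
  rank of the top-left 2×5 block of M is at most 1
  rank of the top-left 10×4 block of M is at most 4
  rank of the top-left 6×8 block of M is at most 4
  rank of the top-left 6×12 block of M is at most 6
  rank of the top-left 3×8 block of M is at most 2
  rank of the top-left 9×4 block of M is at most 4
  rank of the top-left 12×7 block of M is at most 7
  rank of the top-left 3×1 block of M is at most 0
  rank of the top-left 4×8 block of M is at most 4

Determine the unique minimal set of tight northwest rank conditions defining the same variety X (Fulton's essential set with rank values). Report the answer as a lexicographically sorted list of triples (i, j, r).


The tightest implied rank at each (i,j), from the 26 conditions:

  0 1 1 1 1 1 1 1 1 1 1 1
  0 1 1 1 1 1 1 1 2 2 2 2
  0 1 1 1 1 1 2 2 3 3 3 3
  1 2 2 2 2 2 3 3 4 4 4 4
  1 2 2 3 3 3 4 4 5 5 5 5
  1 2 2 3 3 3 4 4 5 5 5 6
  1 2 3 4 4 4 5 5 6 6 6 7
  1 2 3 4 5 5 6 6 7 7 7 8
  1 2 3 4 5 5 6 6 7 8 8 9
  1 2 3 4 5 5 6 6 7 8 9 10
  1 2 3 4 5 6 7 7 8 9 10 11
  1 2 3 4 5 6 7 8 9 10 11 12

reading off 1-entries of Δ²R: w = (2, 9, 7, 1, 4, 12, 3, 5, 10, 11, 6, 8).

Fulton essential set (9 of the 24 Rothe cells):

[(2, 8, 1), (3, 1, 0), (3, 6, 1), (6, 3, 2), (6, 6, 3), (6, 8, 4), (6, 11, 5), (10, 6, 5), (10, 8, 6)]


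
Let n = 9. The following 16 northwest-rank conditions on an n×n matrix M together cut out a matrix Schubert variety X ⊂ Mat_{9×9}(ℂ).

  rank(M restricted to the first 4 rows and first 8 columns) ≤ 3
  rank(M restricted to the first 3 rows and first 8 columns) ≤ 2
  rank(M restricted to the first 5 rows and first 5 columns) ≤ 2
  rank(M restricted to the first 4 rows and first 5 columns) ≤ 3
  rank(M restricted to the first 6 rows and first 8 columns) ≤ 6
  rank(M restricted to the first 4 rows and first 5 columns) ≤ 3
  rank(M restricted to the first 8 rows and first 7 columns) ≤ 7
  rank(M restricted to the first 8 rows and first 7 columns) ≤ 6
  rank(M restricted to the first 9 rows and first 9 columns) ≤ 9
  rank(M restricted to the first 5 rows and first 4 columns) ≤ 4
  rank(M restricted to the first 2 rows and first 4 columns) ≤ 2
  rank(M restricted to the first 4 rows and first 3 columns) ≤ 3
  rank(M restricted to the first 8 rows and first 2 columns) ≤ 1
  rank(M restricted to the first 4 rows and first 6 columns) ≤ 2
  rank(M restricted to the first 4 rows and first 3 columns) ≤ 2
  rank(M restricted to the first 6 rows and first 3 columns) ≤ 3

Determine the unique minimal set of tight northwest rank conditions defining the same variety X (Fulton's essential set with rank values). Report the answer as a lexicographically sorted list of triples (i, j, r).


Reconstructing r_w from the 16 given conditions:

  R[1]: 1 | 1 | 1 | 1 | 1 | 1 | 1 | 1 | 1
  R[2]: 1 | 1 | 2 | 2 | 2 | 2 | 2 | 2 | 2
  R[3]: 1 | 1 | 2 | 2 | 2 | 2 | 2 | 2 | 3
  R[4]: 1 | 1 | 2 | 2 | 2 | 2 | 3 | 3 | 4
  R[5]: 1 | 1 | 2 | 2 | 2 | 3 | 4 | 4 | 5
  R[6]: 1 | 1 | 2 | 3 | 3 | 4 | 5 | 5 | 6
  R[7]: 1 | 1 | 2 | 3 | 4 | 5 | 6 | 6 | 7
  R[8]: 1 | 1 | 2 | 3 | 4 | 5 | 6 | 7 | 8
  R[9]: 1 | 2 | 3 | 4 | 5 | 6 | 7 | 8 | 9

second differences of R give the permutation w = (1, 3, 9, 7, 6, 4, 5, 8, 2).

Fulton essential set (4 of the 17 Rothe cells):

[(3, 8, 2), (4, 6, 2), (5, 5, 2), (8, 2, 1)]


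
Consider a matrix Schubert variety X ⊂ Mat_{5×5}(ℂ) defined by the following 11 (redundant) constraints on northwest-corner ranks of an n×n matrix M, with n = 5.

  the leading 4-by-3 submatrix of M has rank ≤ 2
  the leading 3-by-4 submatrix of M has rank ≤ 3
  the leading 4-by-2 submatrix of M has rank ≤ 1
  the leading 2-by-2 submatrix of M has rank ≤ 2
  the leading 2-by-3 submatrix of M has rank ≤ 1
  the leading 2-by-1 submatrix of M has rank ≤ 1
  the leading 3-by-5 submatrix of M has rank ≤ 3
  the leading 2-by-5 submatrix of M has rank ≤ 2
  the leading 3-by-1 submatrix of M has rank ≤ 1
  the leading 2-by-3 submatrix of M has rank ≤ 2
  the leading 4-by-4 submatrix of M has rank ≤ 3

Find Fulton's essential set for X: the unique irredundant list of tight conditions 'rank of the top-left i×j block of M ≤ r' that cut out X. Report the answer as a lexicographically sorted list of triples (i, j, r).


Reconstructing r_w from the 11 given conditions:

  R[1]: 1 1 1 1 1
  R[2]: 1 1 1 2 2
  R[3]: 1 1 2 3 3
  R[4]: 1 1 2 3 4
  R[5]: 1 2 3 4 5

reading off 1-entries of Δ²R: w = (1, 4, 3, 5, 2).

Rothe diagram D(w) (4 cells), 2 SE-corners (essential conditions):

[(2, 3, 1), (4, 2, 1)]


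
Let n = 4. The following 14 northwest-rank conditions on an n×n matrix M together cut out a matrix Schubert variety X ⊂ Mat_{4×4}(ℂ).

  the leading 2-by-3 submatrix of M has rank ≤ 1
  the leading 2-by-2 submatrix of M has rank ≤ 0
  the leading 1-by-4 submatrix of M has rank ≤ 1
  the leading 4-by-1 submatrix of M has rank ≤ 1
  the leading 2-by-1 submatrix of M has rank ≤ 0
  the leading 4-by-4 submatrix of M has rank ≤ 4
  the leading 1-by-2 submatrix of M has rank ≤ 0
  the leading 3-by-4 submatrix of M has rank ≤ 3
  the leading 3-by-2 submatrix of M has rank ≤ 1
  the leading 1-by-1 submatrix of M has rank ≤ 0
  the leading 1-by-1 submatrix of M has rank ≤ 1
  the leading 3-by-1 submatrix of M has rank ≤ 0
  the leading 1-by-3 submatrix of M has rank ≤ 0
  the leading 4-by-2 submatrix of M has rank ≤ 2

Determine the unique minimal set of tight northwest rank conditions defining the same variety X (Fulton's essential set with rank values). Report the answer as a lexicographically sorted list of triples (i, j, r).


Propagating the 14 rank bounds to every northwest block:

  0 0 0 1
  0 0 1 2
  0 1 2 3
  1 2 3 4

the unique w with this rank table is (4, 3, 2, 1).

Fulton essential set (3 of the 6 Rothe cells):

[(1, 3, 0), (2, 2, 0), (3, 1, 0)]
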